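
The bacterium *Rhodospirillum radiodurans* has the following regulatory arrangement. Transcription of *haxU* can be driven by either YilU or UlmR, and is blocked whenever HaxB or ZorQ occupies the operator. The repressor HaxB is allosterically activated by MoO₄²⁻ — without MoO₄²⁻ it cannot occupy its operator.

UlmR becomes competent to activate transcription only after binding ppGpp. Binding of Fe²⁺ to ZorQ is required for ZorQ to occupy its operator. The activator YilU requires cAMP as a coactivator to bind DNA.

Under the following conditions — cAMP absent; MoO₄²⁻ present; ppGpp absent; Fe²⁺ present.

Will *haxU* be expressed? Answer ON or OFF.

OFF

MoO₄²⁻ is present, so HaxB is active.
Fe²⁺ is present, so ZorQ is active.
cAMP is absent, so YilU is inactive.
ppGpp is absent, so UlmR is inactive.
With repressor HaxB bound, *haxU* is not transcribed.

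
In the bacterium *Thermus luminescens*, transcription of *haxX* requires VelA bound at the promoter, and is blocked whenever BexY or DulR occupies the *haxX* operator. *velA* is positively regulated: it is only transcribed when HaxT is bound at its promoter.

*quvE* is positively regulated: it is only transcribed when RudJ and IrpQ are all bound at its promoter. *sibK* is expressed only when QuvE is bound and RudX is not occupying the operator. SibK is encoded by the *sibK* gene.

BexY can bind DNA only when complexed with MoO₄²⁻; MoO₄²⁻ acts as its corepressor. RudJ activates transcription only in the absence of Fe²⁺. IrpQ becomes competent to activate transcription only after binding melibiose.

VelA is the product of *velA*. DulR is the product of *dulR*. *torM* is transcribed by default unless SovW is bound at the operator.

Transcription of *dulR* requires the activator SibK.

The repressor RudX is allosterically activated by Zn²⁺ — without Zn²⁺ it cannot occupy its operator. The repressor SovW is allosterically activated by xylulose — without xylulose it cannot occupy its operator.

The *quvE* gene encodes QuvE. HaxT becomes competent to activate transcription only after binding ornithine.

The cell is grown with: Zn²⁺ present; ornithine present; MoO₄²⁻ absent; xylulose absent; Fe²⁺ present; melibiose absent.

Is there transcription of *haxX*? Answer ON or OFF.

ON

MoO₄²⁻ is absent, so BexY is inactive.
Zn²⁺ is present, so RudX is active.
Fe²⁺ is present, so RudJ is inactive.
Melibiose is absent, so IrpQ is inactive.
Required activator RudJ is absent, so *quvE* is not transcribed.
So QuvE is not produced.
With repressor RudX bound, *sibK* is not transcribed.
So SibK is not produced.
Required activator SibK is absent, so *dulR* is not transcribed.
So DulR is not produced.
Ornithine is present, so HaxT is active.
No repressor is bound and HaxT is active, so *velA* is transcribed.
So VelA is produced and active.
No repressor is bound and VelA is active, so *haxX* is transcribed.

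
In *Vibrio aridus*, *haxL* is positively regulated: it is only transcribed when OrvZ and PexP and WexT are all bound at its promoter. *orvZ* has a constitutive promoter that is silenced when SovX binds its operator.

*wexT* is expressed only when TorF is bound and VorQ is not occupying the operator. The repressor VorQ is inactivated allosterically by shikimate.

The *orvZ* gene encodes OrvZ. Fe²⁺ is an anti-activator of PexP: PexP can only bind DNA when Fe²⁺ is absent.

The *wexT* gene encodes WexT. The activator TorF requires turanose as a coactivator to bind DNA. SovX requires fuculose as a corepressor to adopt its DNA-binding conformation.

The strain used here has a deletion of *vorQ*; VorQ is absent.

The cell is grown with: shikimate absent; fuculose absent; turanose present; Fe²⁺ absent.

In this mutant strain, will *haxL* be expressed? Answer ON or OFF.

ON

Fuculose is absent, so SovX is inactive.
With no repressor bound, *orvZ* is transcribed.
So OrvZ is produced and active.
Fe²⁺ is absent, so PexP is active.
VorQ is non-functional in this strain, so it has no effect.
Turanose is present, so TorF is active.
No repressor is bound and TorF is active, so *wexT* is transcribed.
So WexT is produced and active.
No repressor is bound and OrvZ and PexP and WexT are active, so *haxL* is transcribed.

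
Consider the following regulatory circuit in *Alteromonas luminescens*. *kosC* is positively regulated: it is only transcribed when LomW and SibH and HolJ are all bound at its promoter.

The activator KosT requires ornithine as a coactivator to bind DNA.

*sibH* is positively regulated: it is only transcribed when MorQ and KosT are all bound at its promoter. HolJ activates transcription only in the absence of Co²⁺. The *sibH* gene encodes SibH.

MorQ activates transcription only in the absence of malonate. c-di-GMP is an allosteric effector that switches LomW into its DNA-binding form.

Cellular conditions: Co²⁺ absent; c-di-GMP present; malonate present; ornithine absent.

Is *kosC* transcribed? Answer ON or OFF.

c-di-GMP is present, so LomW is active.
Malonate is present, so MorQ is inactive.
Ornithine is absent, so KosT is inactive.
Required activator MorQ is absent, so *sibH* is not transcribed.
So SibH is not produced.
Co²⁺ is absent, so HolJ is active.
Required activator SibH is absent, so *kosC* is not transcribed.

OFF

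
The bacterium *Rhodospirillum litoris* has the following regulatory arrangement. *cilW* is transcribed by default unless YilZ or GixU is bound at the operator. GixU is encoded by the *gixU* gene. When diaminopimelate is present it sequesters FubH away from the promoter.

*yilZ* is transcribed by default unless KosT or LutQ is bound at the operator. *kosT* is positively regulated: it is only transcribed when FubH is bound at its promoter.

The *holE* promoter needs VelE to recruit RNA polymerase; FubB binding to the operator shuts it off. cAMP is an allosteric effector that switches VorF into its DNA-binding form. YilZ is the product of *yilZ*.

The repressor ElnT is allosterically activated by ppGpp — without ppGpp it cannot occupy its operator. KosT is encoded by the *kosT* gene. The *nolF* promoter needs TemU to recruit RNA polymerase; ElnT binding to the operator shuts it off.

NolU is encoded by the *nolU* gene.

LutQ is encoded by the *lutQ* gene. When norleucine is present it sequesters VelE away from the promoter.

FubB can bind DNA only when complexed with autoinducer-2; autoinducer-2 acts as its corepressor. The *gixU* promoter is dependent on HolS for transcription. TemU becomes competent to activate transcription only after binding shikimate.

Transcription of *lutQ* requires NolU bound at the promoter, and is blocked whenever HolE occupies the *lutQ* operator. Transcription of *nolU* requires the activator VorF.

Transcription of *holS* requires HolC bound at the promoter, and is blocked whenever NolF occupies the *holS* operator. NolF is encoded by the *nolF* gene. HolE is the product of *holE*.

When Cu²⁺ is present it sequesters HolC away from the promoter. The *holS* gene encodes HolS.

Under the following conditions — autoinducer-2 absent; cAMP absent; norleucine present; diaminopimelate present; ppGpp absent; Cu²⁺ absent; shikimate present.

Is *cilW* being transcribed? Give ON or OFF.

OFF

Diaminopimelate is present, so FubH is inactive.
Required activator FubH is absent, so *kosT* is not transcribed.
So KosT is not produced.
Autoinducer-2 is absent, so FubB is inactive.
Norleucine is present, so VelE is inactive.
Required activator VelE is absent, so *holE* is not transcribed.
So HolE is not produced.
cAMP is absent, so VorF is inactive.
Required activator VorF is absent, so *nolU* is not transcribed.
So NolU is not produced.
Required activator NolU is absent, so *lutQ* is not transcribed.
So LutQ is not produced.
With no repressor bound, *yilZ* is transcribed.
So YilZ is produced and active.
Cu²⁺ is absent, so HolC is active.
ppGpp is absent, so ElnT is inactive.
Shikimate is present, so TemU is active.
No repressor is bound and TemU is active, so *nolF* is transcribed.
So NolF is produced and active.
With repressor NolF bound, *holS* is not transcribed.
So HolS is not produced.
Required activator HolS is absent, so *gixU* is not transcribed.
So GixU is not produced.
With repressor YilZ bound, *cilW* is not transcribed.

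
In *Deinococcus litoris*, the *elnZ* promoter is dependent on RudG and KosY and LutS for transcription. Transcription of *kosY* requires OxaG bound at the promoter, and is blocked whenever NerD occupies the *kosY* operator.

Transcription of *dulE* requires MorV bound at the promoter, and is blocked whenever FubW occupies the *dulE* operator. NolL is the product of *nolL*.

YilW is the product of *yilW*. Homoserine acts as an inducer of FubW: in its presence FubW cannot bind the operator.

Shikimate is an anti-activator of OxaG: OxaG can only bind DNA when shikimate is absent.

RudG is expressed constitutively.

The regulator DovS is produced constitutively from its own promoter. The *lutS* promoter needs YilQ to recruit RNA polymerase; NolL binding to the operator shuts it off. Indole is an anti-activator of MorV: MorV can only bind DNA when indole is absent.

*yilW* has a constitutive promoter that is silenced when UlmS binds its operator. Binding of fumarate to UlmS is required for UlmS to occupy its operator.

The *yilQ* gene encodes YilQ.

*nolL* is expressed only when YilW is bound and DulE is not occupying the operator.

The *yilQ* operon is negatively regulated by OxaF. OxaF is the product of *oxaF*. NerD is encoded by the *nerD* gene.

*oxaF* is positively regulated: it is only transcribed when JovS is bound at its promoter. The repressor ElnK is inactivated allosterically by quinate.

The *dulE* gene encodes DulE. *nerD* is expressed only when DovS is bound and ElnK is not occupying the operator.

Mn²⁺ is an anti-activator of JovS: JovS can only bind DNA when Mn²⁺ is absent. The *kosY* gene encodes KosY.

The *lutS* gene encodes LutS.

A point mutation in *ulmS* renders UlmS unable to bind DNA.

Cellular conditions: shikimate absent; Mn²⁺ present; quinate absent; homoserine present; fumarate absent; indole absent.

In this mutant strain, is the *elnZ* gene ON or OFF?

ON

RudG is produced constitutively and is active.
Quinate is absent, so ElnK is active.
DovS is produced constitutively and is active.
With repressor ElnK bound, *nerD* is not transcribed.
So NerD is not produced.
Shikimate is absent, so OxaG is active.
No repressor is bound and OxaG is active, so *kosY* is transcribed.
So KosY is produced and active.
Mn²⁺ is present, so JovS is inactive.
Required activator JovS is absent, so *oxaF* is not transcribed.
So OxaF is not produced.
With no repressor bound, *yilQ* is transcribed.
So YilQ is produced and active.
Homoserine is present, so FubW is inactive.
Indole is absent, so MorV is active.
No repressor is bound and MorV is active, so *dulE* is transcribed.
So DulE is produced and active.
UlmS is non-functional in this strain, so it has no effect.
With no repressor bound, *yilW* is transcribed.
So YilW is produced and active.
With repressor DulE bound, *nolL* is not transcribed.
So NolL is not produced.
No repressor is bound and YilQ is active, so *lutS* is transcribed.
So LutS is produced and active.
No repressor is bound and RudG and KosY and LutS are active, so *elnZ* is transcribed.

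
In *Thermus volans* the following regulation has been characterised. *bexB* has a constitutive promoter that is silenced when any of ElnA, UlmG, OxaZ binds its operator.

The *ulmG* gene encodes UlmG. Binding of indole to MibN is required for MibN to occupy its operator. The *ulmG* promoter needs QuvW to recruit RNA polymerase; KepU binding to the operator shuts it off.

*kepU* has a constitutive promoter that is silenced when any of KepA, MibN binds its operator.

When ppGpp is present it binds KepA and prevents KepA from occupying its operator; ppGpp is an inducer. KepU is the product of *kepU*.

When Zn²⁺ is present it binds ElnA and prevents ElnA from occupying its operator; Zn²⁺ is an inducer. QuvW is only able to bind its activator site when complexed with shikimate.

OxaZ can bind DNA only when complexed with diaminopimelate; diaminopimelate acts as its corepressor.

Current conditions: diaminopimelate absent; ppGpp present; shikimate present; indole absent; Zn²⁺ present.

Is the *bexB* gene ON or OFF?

Zn²⁺ is present, so ElnA is inactive.
ppGpp is present, so KepA is inactive.
Indole is absent, so MibN is inactive.
With no repressor bound, *kepU* is transcribed.
So KepU is produced and active.
Shikimate is present, so QuvW is active.
With repressor KepU bound, *ulmG* is not transcribed.
So UlmG is not produced.
Diaminopimelate is absent, so OxaZ is inactive.
With no repressor bound, *bexB* is transcribed.

ON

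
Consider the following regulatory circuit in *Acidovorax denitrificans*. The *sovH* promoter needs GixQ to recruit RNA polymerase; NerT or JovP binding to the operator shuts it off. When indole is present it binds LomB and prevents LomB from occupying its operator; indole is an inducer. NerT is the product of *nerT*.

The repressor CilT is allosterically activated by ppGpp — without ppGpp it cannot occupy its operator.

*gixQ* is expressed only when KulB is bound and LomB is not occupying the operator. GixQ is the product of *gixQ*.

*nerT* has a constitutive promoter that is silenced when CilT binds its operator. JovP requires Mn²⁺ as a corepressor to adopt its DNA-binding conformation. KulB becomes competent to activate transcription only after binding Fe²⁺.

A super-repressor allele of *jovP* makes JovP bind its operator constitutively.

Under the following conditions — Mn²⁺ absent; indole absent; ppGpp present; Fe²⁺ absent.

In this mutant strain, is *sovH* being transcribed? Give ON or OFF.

OFF

ppGpp is present, so CilT is active.
With repressor CilT bound, *nerT* is not transcribed.
So NerT is not produced.
Fe²⁺ is absent, so KulB is inactive.
Indole is absent, so LomB is active.
With repressor LomB bound, *gixQ* is not transcribed.
So GixQ is not produced.
JovP is constitutively active in this strain.
With repressor JovP bound, *sovH* is not transcribed.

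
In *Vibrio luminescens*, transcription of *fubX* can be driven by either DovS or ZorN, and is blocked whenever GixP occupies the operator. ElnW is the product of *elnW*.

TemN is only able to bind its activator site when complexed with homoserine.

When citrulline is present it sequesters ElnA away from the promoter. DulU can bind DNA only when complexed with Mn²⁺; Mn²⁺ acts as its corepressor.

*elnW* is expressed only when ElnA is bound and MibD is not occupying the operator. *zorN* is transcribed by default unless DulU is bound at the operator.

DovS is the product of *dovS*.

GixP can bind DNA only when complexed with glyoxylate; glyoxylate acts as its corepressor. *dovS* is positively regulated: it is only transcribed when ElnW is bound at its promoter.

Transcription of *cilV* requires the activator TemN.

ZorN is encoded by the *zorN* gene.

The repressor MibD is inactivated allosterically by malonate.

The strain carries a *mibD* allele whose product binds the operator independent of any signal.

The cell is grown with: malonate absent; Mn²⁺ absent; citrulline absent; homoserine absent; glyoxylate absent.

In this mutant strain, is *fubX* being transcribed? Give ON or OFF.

ON

MibD is constitutively active in this strain.
Citrulline is absent, so ElnA is active.
With repressor MibD bound, *elnW* is not transcribed.
So ElnW is not produced.
Required activator ElnW is absent, so *dovS* is not transcribed.
So DovS is not produced.
Glyoxylate is absent, so GixP is inactive.
Mn²⁺ is absent, so DulU is inactive.
With no repressor bound, *zorN* is transcribed.
So ZorN is produced and active.
Activator ZorN is present, so *fubX* is transcribed.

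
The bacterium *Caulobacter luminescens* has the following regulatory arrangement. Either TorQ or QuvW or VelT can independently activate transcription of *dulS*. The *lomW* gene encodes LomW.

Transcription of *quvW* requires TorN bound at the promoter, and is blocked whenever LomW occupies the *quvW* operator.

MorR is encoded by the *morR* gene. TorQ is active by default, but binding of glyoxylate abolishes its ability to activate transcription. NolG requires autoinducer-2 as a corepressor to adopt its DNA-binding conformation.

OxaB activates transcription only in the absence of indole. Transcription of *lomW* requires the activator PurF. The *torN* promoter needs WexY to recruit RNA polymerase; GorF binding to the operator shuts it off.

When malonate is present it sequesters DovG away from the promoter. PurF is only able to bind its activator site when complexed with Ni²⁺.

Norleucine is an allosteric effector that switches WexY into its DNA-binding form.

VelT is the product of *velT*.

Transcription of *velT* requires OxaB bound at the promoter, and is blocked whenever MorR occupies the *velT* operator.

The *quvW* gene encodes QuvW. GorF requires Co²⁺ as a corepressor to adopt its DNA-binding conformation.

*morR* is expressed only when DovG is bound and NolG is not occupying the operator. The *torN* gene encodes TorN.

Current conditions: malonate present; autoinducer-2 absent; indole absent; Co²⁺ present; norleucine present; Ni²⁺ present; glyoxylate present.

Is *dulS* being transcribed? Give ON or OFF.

Glyoxylate is present, so TorQ is inactive.
Co²⁺ is present, so GorF is active.
Norleucine is present, so WexY is active.
With repressor GorF bound, *torN* is not transcribed.
So TorN is not produced.
Ni²⁺ is present, so PurF is active.
No repressor is bound and PurF is active, so *lomW* is transcribed.
So LomW is produced and active.
With repressor LomW bound, *quvW* is not transcribed.
So QuvW is not produced.
Malonate is present, so DovG is inactive.
Autoinducer-2 is absent, so NolG is inactive.
Required activator DovG is absent, so *morR* is not transcribed.
So MorR is not produced.
Indole is absent, so OxaB is active.
No repressor is bound and OxaB is active, so *velT* is transcribed.
So VelT is produced and active.
Activator VelT is present, so *dulS* is transcribed.

ON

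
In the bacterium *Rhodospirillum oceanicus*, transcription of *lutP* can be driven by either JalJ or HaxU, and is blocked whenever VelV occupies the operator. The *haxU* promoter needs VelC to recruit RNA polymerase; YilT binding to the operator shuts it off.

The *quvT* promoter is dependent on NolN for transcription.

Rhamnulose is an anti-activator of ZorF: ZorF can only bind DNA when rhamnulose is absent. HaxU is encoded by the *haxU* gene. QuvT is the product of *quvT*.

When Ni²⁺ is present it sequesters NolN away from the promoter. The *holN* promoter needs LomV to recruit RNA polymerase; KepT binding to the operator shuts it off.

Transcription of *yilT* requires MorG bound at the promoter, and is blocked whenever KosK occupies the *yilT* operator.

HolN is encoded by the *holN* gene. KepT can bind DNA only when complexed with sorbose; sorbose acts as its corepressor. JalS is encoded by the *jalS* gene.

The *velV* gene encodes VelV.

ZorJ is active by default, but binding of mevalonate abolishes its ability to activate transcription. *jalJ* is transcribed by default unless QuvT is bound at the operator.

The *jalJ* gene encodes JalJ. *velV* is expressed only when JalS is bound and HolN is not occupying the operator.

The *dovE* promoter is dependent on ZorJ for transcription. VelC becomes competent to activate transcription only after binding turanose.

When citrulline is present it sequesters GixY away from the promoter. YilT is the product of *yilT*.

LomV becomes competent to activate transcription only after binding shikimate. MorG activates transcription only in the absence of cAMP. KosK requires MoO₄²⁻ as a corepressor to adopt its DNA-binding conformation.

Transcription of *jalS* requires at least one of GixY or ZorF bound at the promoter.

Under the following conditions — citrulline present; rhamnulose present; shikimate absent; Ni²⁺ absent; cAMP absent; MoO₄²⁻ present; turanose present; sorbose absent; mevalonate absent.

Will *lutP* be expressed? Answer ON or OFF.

ON

Ni²⁺ is absent, so NolN is active.
No repressor is bound and NolN is active, so *quvT* is transcribed.
So QuvT is produced and active.
With repressor QuvT bound, *jalJ* is not transcribed.
So JalJ is not produced.
Citrulline is present, so GixY is inactive.
Rhamnulose is present, so ZorF is inactive.
No activator is available at the *jalS* promoter, so *jalS* is not transcribed.
So JalS is not produced.
Sorbose is absent, so KepT is inactive.
Shikimate is absent, so LomV is inactive.
Required activator LomV is absent, so *holN* is not transcribed.
So HolN is not produced.
Required activator JalS is absent, so *velV* is not transcribed.
So VelV is not produced.
MoO₄²⁻ is present, so KosK is active.
cAMP is absent, so MorG is active.
With repressor KosK bound, *yilT* is not transcribed.
So YilT is not produced.
Turanose is present, so VelC is active.
No repressor is bound and VelC is active, so *haxU* is transcribed.
So HaxU is produced and active.
Activator HaxU is present, so *lutP* is transcribed.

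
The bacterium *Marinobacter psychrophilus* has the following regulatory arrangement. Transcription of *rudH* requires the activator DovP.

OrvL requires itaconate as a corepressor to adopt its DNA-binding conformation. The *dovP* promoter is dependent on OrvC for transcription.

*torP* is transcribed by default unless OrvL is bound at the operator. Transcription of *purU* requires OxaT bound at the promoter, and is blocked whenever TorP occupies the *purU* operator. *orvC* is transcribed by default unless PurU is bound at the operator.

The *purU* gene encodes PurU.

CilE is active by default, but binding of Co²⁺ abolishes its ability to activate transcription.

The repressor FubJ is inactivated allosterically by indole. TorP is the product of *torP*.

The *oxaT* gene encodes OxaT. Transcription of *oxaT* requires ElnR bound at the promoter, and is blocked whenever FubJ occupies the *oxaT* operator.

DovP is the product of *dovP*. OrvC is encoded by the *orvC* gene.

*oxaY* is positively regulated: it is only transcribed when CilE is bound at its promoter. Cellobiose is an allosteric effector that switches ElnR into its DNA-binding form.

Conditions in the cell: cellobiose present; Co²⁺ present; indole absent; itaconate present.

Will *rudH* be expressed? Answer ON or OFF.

Itaconate is present, so OrvL is active.
With repressor OrvL bound, *torP* is not transcribed.
So TorP is not produced.
Indole is absent, so FubJ is active.
Cellobiose is present, so ElnR is active.
With repressor FubJ bound, *oxaT* is not transcribed.
So OxaT is not produced.
Required activator OxaT is absent, so *purU* is not transcribed.
So PurU is not produced.
With no repressor bound, *orvC* is transcribed.
So OrvC is produced and active.
No repressor is bound and OrvC is active, so *dovP* is transcribed.
So DovP is produced and active.
No repressor is bound and DovP is active, so *rudH* is transcribed.

ON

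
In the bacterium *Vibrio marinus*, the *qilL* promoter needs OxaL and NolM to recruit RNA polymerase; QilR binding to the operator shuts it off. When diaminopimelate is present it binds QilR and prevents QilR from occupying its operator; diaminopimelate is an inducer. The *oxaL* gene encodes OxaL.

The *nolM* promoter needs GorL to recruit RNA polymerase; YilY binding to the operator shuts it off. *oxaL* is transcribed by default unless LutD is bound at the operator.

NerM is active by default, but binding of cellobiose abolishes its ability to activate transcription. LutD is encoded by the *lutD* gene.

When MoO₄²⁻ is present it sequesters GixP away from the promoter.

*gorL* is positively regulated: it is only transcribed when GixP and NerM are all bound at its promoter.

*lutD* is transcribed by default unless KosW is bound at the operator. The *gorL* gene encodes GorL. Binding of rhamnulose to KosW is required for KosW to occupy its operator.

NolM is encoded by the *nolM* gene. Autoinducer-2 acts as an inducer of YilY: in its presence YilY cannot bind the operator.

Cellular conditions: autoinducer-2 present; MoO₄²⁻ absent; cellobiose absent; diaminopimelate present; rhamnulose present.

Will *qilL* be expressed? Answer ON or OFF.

Diaminopimelate is present, so QilR is inactive.
Rhamnulose is present, so KosW is active.
With repressor KosW bound, *lutD* is not transcribed.
So LutD is not produced.
With no repressor bound, *oxaL* is transcribed.
So OxaL is produced and active.
Autoinducer-2 is present, so YilY is inactive.
MoO₄²⁻ is absent, so GixP is active.
Cellobiose is absent, so NerM is active.
No repressor is bound and GixP and NerM are active, so *gorL* is transcribed.
So GorL is produced and active.
No repressor is bound and GorL is active, so *nolM* is transcribed.
So NolM is produced and active.
No repressor is bound and OxaL and NolM are active, so *qilL* is transcribed.

ON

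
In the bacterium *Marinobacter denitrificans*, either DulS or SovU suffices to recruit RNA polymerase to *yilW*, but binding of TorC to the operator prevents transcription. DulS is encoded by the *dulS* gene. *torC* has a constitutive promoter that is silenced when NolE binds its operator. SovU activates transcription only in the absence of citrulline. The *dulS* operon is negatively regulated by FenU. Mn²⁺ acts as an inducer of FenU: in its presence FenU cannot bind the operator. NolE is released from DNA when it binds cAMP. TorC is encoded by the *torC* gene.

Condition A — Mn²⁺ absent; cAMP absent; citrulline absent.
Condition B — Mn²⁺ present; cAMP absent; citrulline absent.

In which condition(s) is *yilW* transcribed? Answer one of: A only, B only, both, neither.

Condition A:
Mn²⁺ is absent, so FenU is active.
With repressor FenU bound, *dulS* is not transcribed.
So DulS is not produced.
cAMP is absent, so NolE is active.
With repressor NolE bound, *torC* is not transcribed.
So TorC is not produced.
Citrulline is absent, so SovU is active.
Activator SovU is present, so *yilW* is transcribed.
→ *yilW* is ON in A.
Condition B:
Mn²⁺ is present, so FenU is inactive.
With no repressor bound, *dulS* is transcribed.
So DulS is produced and active.
cAMP is absent, so NolE is active.
With repressor NolE bound, *torC* is not transcribed.
So TorC is not produced.
Citrulline is absent, so SovU is active.
Activator DulS is present, so *yilW* is transcribed.
→ *yilW* is ON in B.

both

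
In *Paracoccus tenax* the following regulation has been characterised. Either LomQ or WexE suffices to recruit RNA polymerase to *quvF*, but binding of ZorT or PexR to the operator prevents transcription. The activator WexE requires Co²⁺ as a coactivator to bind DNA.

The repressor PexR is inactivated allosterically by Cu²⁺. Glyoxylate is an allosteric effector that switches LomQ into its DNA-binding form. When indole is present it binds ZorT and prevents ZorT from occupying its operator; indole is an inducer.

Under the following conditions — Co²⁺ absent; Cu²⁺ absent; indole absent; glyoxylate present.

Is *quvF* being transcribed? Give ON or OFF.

Indole is absent, so ZorT is active.
Glyoxylate is present, so LomQ is active.
Co²⁺ is absent, so WexE is inactive.
Cu²⁺ is absent, so PexR is active.
With repressor ZorT bound, *quvF* is not transcribed.

OFF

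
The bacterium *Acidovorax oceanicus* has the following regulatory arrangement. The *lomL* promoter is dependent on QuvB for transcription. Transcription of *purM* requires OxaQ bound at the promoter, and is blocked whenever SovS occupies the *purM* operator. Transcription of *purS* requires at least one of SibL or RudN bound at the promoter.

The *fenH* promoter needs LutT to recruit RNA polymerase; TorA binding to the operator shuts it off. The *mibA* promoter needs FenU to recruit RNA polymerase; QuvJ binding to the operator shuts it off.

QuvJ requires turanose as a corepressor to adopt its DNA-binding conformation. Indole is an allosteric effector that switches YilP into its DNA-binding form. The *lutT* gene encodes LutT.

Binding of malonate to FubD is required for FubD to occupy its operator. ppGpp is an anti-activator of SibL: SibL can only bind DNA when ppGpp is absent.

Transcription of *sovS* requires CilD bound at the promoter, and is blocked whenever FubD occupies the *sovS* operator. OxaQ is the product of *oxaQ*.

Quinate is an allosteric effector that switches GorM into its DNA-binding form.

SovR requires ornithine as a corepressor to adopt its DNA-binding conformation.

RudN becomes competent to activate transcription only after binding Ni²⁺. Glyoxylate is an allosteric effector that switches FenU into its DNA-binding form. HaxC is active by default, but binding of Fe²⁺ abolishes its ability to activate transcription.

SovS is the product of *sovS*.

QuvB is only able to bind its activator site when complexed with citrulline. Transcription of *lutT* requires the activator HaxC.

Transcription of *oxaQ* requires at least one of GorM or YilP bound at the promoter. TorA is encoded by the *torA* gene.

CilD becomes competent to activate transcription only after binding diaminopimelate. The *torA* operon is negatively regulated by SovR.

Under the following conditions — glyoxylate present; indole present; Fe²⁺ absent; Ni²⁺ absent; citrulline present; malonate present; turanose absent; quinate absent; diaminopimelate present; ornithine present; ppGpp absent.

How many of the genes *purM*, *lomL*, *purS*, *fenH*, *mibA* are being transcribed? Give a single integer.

Quinate is absent, so GorM is inactive.
Indole is present, so YilP is active.
Activator YilP is present, so *oxaQ* is transcribed.
So OxaQ is produced and active.
Malonate is present, so FubD is active.
Diaminopimelate is present, so CilD is active.
With repressor FubD bound, *sovS* is not transcribed.
So SovS is not produced.
No repressor is bound and OxaQ is active, so *purM* is transcribed.
→ *purM* is ON.
Citrulline is present, so QuvB is active.
No repressor is bound and QuvB is active, so *lomL* is transcribed.
→ *lomL* is ON.
ppGpp is absent, so SibL is active.
Ni²⁺ is absent, so RudN is inactive.
Activator SibL is present, so *purS* is transcribed.
→ *purS* is ON.
Ornithine is present, so SovR is active.
With repressor SovR bound, *torA* is not transcribed.
So TorA is not produced.
Fe²⁺ is absent, so HaxC is active.
No repressor is bound and HaxC is active, so *lutT* is transcribed.
So LutT is produced and active.
No repressor is bound and LutT is active, so *fenH* is transcribed.
→ *fenH* is ON.
Glyoxylate is present, so FenU is active.
Turanose is absent, so QuvJ is inactive.
No repressor is bound and FenU is active, so *mibA* is transcribed.
→ *mibA* is ON.
5 of the 5 genes are transcribed.

5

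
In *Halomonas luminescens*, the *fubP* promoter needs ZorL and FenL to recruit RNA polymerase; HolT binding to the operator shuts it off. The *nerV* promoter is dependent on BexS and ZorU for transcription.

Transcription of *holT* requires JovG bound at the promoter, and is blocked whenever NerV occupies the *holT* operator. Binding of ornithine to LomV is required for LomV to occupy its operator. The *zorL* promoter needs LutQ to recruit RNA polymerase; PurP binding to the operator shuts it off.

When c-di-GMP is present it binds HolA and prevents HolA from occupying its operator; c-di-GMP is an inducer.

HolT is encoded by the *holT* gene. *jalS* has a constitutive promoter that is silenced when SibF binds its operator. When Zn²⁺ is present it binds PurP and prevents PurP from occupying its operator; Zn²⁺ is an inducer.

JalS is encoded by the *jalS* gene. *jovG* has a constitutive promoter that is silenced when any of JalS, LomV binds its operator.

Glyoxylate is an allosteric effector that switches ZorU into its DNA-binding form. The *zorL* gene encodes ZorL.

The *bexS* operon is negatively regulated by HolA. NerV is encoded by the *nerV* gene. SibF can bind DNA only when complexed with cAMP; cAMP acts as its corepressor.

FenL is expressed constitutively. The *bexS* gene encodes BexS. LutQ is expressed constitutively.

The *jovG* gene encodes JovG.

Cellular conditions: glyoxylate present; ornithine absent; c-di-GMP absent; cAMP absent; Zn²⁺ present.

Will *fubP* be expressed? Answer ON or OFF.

ON

LutQ is produced constitutively and is active.
Zn²⁺ is present, so PurP is inactive.
No repressor is bound and LutQ is active, so *zorL* is transcribed.
So ZorL is produced and active.
c-di-GMP is absent, so HolA is active.
With repressor HolA bound, *bexS* is not transcribed.
So BexS is not produced.
Glyoxylate is present, so ZorU is active.
Required activator BexS is absent, so *nerV* is not transcribed.
So NerV is not produced.
cAMP is absent, so SibF is inactive.
With no repressor bound, *jalS* is transcribed.
So JalS is produced and active.
Ornithine is absent, so LomV is inactive.
With repressor JalS bound, *jovG* is not transcribed.
So JovG is not produced.
Required activator JovG is absent, so *holT* is not transcribed.
So HolT is not produced.
FenL is produced constitutively and is active.
No repressor is bound and ZorL and FenL are active, so *fubP* is transcribed.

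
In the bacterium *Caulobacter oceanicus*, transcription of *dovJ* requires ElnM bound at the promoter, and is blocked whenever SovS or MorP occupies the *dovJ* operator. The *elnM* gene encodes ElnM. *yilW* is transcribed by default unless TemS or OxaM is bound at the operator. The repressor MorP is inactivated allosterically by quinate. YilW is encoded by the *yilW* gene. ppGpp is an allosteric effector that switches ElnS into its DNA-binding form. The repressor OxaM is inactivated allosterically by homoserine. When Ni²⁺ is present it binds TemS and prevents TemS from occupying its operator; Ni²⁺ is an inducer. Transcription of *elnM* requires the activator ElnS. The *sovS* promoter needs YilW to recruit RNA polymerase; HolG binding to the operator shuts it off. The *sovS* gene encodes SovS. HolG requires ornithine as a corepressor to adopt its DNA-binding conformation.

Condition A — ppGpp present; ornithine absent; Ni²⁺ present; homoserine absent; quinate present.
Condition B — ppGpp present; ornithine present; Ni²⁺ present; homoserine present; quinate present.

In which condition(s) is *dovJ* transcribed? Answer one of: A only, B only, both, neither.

both

Condition A:
ppGpp is present, so ElnS is active.
No repressor is bound and ElnS is active, so *elnM* is transcribed.
So ElnM is produced and active.
Ornithine is absent, so HolG is inactive.
Ni²⁺ is present, so TemS is inactive.
Homoserine is absent, so OxaM is active.
With repressor OxaM bound, *yilW* is not transcribed.
So YilW is not produced.
Required activator YilW is absent, so *sovS* is not transcribed.
So SovS is not produced.
Quinate is present, so MorP is inactive.
No repressor is bound and ElnM is active, so *dovJ* is transcribed.
→ *dovJ* is ON in A.
Condition B:
ppGpp is present, so ElnS is active.
No repressor is bound and ElnS is active, so *elnM* is transcribed.
So ElnM is produced and active.
Ornithine is present, so HolG is active.
Ni²⁺ is present, so TemS is inactive.
Homoserine is present, so OxaM is inactive.
With no repressor bound, *yilW* is transcribed.
So YilW is produced and active.
With repressor HolG bound, *sovS* is not transcribed.
So SovS is not produced.
Quinate is present, so MorP is inactive.
No repressor is bound and ElnM is active, so *dovJ* is transcribed.
→ *dovJ* is ON in B.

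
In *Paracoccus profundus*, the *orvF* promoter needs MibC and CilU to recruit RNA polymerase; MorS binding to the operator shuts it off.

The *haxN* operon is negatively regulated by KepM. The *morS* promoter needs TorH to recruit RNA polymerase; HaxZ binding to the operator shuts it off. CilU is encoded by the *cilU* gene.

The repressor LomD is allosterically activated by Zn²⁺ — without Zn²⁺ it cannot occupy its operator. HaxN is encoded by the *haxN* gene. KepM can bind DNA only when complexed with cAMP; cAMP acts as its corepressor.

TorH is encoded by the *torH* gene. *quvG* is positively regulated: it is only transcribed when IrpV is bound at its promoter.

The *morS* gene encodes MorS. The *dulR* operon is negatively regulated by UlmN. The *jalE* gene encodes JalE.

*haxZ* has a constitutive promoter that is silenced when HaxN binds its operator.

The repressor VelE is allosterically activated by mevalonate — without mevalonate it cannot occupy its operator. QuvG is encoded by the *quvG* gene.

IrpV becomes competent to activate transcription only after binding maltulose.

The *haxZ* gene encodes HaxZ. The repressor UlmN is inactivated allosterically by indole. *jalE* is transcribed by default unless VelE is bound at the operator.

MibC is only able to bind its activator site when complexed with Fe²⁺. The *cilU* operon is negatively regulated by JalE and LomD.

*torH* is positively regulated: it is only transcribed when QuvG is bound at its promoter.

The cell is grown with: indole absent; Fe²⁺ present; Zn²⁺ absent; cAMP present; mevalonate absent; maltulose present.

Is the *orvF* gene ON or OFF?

OFF

Fe²⁺ is present, so MibC is active.
Mevalonate is absent, so VelE is inactive.
With no repressor bound, *jalE* is transcribed.
So JalE is produced and active.
Zn²⁺ is absent, so LomD is inactive.
With repressor JalE bound, *cilU* is not transcribed.
So CilU is not produced.
cAMP is present, so KepM is active.
With repressor KepM bound, *haxN* is not transcribed.
So HaxN is not produced.
With no repressor bound, *haxZ* is transcribed.
So HaxZ is produced and active.
Maltulose is present, so IrpV is active.
No repressor is bound and IrpV is active, so *quvG* is transcribed.
So QuvG is produced and active.
No repressor is bound and QuvG is active, so *torH* is transcribed.
So TorH is produced and active.
With repressor HaxZ bound, *morS* is not transcribed.
So MorS is not produced.
Required activator CilU is absent, so *orvF* is not transcribed.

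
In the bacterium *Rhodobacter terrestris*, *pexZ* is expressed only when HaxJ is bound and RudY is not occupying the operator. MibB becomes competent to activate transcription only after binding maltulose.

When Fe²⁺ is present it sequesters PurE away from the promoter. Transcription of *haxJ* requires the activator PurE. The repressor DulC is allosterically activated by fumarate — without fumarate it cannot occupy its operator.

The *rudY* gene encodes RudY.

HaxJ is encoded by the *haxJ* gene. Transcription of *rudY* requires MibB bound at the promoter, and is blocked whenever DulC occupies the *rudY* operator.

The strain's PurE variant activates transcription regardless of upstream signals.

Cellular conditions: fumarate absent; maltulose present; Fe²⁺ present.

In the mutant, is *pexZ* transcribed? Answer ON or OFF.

OFF

Maltulose is present, so MibB is active.
Fumarate is absent, so DulC is inactive.
No repressor is bound and MibB is active, so *rudY* is transcribed.
So RudY is produced and active.
PurE is constitutively active in this strain.
No repressor is bound and PurE is active, so *haxJ* is transcribed.
So HaxJ is produced and active.
With repressor RudY bound, *pexZ* is not transcribed.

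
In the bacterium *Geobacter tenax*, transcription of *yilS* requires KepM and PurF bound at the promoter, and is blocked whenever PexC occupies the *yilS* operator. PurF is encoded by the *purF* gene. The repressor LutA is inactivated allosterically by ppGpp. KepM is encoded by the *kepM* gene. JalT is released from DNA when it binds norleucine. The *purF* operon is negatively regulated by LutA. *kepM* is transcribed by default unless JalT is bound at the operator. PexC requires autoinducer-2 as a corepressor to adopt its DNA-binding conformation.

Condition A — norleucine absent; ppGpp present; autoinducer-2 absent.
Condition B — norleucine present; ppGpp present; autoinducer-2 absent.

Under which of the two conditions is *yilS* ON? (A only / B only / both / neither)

Condition A:
Norleucine is absent, so JalT is active.
With repressor JalT bound, *kepM* is not transcribed.
So KepM is not produced.
ppGpp is present, so LutA is inactive.
With no repressor bound, *purF* is transcribed.
So PurF is produced and active.
Autoinducer-2 is absent, so PexC is inactive.
Required activator KepM is absent, so *yilS* is not transcribed.
→ *yilS* is OFF in A.
Condition B:
Norleucine is present, so JalT is inactive.
With no repressor bound, *kepM* is transcribed.
So KepM is produced and active.
ppGpp is present, so LutA is inactive.
With no repressor bound, *purF* is transcribed.
So PurF is produced and active.
Autoinducer-2 is absent, so PexC is inactive.
No repressor is bound and KepM and PurF are active, so *yilS* is transcribed.
→ *yilS* is ON in B.

B only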